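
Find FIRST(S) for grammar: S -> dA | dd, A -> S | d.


Per alternative of S: FIRST(dA) = {d}; FIRST(dd) = {d}
FIRST(S) = {d}


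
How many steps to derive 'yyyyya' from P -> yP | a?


Derivation: P => yP => yyP => yyyP => yyyyP => yyyyyP => yyyyya
Steps: 6


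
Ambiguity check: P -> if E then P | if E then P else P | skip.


dangling else: 'if E then if E then skip else skip' parses two ways
Ambiguous


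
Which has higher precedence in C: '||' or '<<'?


'<<' is shift (level 8); '||' is logical OR (level 1)
Higher level binds tighter
'<<' has higher precedence than '||'


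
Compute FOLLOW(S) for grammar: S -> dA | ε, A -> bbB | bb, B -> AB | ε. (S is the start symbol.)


$ ∈ FOLLOW(S). For each A -> αBβ: add FIRST(β)\{ε} to FOLLOW(B); if β nullable, add FOLLOW(A).
FOLLOW(S) = {$}


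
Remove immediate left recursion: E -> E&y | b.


Left-recursive alternatives: E&y; non-recursive: b
Introduce E': E -> bE', E' -> &yE' | ε


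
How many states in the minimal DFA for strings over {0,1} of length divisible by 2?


Track length mod 2: states 0..1, accept at 0
Minimal DFA: 2 states


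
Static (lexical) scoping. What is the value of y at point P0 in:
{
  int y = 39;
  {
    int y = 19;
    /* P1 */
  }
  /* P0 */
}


y declared in the same block as P0
y = 39


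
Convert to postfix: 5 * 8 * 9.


Left to right (same or higher precedence on left)
Postfix: 5 8 * 9 *


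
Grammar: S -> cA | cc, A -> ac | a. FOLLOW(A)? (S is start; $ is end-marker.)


$ ∈ FOLLOW(S). For each A -> αBβ: add FIRST(β)\{ε} to FOLLOW(B); if β nullable, add FOLLOW(A).
FOLLOW(A) = {$}


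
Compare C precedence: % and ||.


'%' is multiplicative (level 10); '||' is logical OR (level 1)
Higher level binds tighter
'%' has higher precedence than '||'


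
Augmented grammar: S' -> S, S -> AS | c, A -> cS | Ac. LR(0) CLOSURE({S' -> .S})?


Start: S' -> .S
For each item with dot before a nonterminal B, add B -> .γ for every B-production
Closure: [S' -> .S, S -> .AS, S -> .c, A -> .cS, A -> .Ac]


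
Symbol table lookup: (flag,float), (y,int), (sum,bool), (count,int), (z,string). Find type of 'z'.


Lookup 'z' → type string


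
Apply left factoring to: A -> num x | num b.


Common prefix: 'num'
Factored: A -> num A', A' -> x | b


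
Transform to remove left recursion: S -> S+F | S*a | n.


Left-recursive alternatives: S+F, S*a; non-recursive: n
Introduce S': S -> nS', S' -> +FS' | *aS' | ε


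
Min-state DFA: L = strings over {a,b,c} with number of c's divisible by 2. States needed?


Track (count of c) mod 2: states 0..1, accept at 0
Minimal DFA: 2 states


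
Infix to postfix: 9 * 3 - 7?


Left to right (same or higher precedence on left)
Postfix: 9 3 * 7 -


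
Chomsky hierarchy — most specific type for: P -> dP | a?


Right-linear: every RHS is a terminal or a terminal followed by one nonterminal
Classification: Type 3 (Regular)


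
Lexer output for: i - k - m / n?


Scan left to right, longest-match per lexeme
Tokens: ID(i), OP(-), ID(k), OP(-), ID(m), OP(/), ID(n)


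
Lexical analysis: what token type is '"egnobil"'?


Pattern: double-quoted sequence
Type: STRING_LITERAL


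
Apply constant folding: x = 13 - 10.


13 - 10 = 3 at compile time
Optimized: x = 3


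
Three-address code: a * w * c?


Break into single-operator statements:
t1 = a * w
t2 = t1 * c


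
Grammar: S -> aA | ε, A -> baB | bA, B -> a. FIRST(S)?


Per alternative of S: FIRST(aA) = {a}; FIRST(ε) = {ε}
FIRST(S) = {a, ε}


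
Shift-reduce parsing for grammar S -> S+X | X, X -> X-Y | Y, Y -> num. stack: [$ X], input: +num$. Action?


lookahead ∉ {-} so X won't extend; reduce S -> X
Action: reduce (S -> X)


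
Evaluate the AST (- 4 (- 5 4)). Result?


Evaluate inner: (- 5 4) = 1
Evaluate root: (- 4 1) = 3
Result: 3


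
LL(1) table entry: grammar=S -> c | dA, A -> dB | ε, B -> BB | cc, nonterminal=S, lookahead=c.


For [S, c]: 'c' ∈ FIRST(c)
Entry: S -> c


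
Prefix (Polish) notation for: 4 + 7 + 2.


left-to-right (same/higher precedence on left): tree is (+ (+ 4 7) 2)
Prefix: + + 4 7 2


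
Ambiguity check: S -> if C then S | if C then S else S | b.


dangling else: 'if C then if C then b else b' parses two ways
Ambiguous


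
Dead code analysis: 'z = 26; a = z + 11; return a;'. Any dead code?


z is read by a's definition; a is returned
No dead code


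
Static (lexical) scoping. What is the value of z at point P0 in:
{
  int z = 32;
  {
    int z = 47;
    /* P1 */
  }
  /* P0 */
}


z declared in the same block as P0
z = 32


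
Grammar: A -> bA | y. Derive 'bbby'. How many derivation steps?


Derivation: A => bA => bbA => bbbA => bbby
Steps: 4


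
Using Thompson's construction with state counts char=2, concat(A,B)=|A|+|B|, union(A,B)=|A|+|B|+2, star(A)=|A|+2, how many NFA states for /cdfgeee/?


Syntax tree has 7 char leaf(s), 0 union(s), 0 star(s)
chars contribute 7×2 = 14; each union adds +2; each star adds +2
Total: 14 + 0 + 0 = 14 states


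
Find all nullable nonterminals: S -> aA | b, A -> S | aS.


A nonterminal is nullable iff some alternative derives ε (directly, or every symbol in it is nullable)
Nullable: {}


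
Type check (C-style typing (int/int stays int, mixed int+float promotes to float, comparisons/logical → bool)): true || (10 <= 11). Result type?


Operand types: bool || bool
Rule: logical operators take bool operands and yield bool
Result type: bool


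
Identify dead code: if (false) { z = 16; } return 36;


condition is constant false, so the whole block is unreachable
Dead: 'if (false) { z = 16; }'


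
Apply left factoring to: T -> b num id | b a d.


Common prefix: 'b'
Factored: T -> b T', T' -> num id | a d


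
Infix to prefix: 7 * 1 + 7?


left-to-right (same/higher precedence on left): tree is (+ (* 7 1) 7)
Prefix: + * 7 1 7


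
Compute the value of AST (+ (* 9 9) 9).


Evaluate inner: (* 9 9) = 81
Evaluate root: (+ 81 9) = 90
Result: 90


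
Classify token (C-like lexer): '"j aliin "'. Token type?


Pattern: double-quoted sequence
Type: STRING_LITERAL


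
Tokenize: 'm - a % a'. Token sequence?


Scan left to right, longest-match per lexeme
Tokens: ID(m), OP(-), ID(a), OP(%), ID(a)


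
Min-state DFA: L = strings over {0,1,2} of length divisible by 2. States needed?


Track length mod 2: states 0..1, accept at 0
Minimal DFA: 2 states


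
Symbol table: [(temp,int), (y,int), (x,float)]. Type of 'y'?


Lookup 'y' → type int


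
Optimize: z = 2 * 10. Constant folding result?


2 * 10 = 20 at compile time
Optimized: z = 20


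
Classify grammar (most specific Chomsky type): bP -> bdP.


LHS has context (more than one symbol) and |LHS| ≤ |RHS|
Classification: Type 1 (Context-Sensitive)


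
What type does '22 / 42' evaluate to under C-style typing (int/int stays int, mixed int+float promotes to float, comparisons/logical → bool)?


Operand types: int / int
Rule: mixed int/float promotes to float; int/int stays int
Result type: int


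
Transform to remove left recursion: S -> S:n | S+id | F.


Left-recursive alternatives: S:n, S+id; non-recursive: F
Introduce S': S -> FS', S' -> :nS' | +idS' | ε


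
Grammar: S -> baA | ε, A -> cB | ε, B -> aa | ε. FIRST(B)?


Per alternative of B: FIRST(aa) = {a}; FIRST(ε) = {ε}
FIRST(B) = {a, ε}


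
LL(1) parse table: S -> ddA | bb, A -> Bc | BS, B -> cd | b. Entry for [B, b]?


For [B, b]: 'b' ∈ FIRST(b)
Entry: B -> b


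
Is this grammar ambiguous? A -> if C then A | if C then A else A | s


dangling else: 'if C then if C then s else s' parses two ways
Ambiguous


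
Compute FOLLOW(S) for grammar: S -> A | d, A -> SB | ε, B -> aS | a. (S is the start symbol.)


$ ∈ FOLLOW(S). For each A -> αBβ: add FIRST(β)\{ε} to FOLLOW(B); if β nullable, add FOLLOW(A).
FOLLOW(S) = {$, a}


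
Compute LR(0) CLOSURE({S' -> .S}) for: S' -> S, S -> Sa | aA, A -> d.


Start: S' -> .S
For each item with dot before a nonterminal B, add B -> .γ for every B-production
Closure: [S' -> .S, S -> .Sa, S -> .aA]


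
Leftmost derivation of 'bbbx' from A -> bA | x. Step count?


Derivation: A => bA => bbA => bbbA => bbbx
Steps: 4


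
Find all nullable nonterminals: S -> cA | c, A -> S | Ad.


A nonterminal is nullable iff some alternative derives ε (directly, or every symbol in it is nullable)
Nullable: {}


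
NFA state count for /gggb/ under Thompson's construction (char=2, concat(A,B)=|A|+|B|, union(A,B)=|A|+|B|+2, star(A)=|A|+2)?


Syntax tree has 4 char leaf(s), 0 union(s), 0 star(s)
chars contribute 4×2 = 8; each union adds +2; each star adds +2
Total: 8 + 0 + 0 = 8 states


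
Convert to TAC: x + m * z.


Break into single-operator statements:
t1 = m * z
t2 = x + t1


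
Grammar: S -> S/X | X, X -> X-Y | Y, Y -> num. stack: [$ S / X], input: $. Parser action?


handle 'S/X' on top; lookahead ∈ FOLLOW(S) = {/, $}
Action: reduce (S -> S/X)


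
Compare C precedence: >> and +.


'+' is additive (level 9); '>>' is shift (level 8)
Higher level binds tighter
'+' has higher precedence than '>>'


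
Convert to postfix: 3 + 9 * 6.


* has higher precedence, evaluate 9*6 first
Postfix: 3 9 6 * +


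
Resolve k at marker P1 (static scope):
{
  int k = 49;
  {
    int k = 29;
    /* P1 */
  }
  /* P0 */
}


k declared in the same block as P1
k = 29


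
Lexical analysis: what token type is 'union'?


Pattern: reserved word
Type: KEYWORD


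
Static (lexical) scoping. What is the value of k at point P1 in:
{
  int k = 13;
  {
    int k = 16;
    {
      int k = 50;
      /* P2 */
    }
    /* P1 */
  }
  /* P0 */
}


k declared in the same block as P1
k = 16


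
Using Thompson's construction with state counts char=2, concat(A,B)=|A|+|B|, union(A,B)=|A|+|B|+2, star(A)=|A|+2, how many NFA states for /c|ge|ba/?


Syntax tree has 5 char leaf(s), 2 union(s), 0 star(s)
chars contribute 5×2 = 10; each union adds +2; each star adds +2
Total: 10 + 4 + 0 = 14 states


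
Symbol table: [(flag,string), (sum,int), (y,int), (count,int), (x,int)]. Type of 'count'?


Lookup 'count' → type int


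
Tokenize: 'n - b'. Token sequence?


Scan left to right, longest-match per lexeme
Tokens: ID(n), OP(-), ID(b)


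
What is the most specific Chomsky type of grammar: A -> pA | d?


Right-linear: every RHS is a terminal or a terminal followed by one nonterminal
Classification: Type 3 (Regular)


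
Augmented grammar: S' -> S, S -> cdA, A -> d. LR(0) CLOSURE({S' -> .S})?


Start: S' -> .S
For each item with dot before a nonterminal B, add B -> .γ for every B-production
Closure: [S' -> .S, S -> .cdA]


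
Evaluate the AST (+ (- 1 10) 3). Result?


Evaluate inner: (- 1 10) = -9
Evaluate root: (+ -9 3) = -6
Result: -6


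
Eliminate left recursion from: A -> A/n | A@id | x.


Left-recursive alternatives: A/n, A@id; non-recursive: x
Introduce A': A -> xA', A' -> /nA' | @idA' | ε


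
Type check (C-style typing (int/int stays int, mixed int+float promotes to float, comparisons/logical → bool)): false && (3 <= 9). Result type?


Operand types: bool && bool
Rule: logical operators take bool operands and yield bool
Result type: bool


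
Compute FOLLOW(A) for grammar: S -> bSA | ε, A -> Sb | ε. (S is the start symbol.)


$ ∈ FOLLOW(S). For each A -> αBβ: add FIRST(β)\{ε} to FOLLOW(B); if β nullable, add FOLLOW(A).
FOLLOW(A) = {$, b}


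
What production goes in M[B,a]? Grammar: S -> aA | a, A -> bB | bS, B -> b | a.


For [B, a]: 'a' ∈ FIRST(a)
Entry: B -> a


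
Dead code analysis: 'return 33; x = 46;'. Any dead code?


statement follows a return and is unreachable
Dead: 'x = 46'


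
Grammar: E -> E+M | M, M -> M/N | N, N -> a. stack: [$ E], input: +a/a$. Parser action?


shift '+' to continue E -> E+M
Action: shift


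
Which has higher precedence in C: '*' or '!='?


'*' is multiplicative (level 10); '!=' is equality (level 6)
Higher level binds tighter
'*' has higher precedence than '!='


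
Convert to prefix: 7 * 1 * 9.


left-to-right (same/higher precedence on left): tree is (* (* 7 1) 9)
Prefix: * * 7 1 9


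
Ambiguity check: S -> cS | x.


right-linear, alternatives start with distinct terminals 'c' vs 'x': unique leftmost derivation
Unambiguous


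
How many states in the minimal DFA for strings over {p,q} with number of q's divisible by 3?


Track (count of q) mod 3: states 0..2, accept at 0
Minimal DFA: 3 states


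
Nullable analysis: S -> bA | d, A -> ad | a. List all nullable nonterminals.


A nonterminal is nullable iff some alternative derives ε (directly, or every symbol in it is nullable)
Nullable: {}


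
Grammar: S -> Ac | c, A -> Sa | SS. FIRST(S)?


Per alternative of S: FIRST(Ac) = {c}; FIRST(c) = {c}
FIRST(S) = {c}


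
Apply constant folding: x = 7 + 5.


7 + 5 = 12 at compile time
Optimized: x = 12


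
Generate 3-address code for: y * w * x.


Break into single-operator statements:
t1 = y * w
t2 = t1 * x


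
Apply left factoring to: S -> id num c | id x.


Common prefix: 'id'
Factored: S -> id S', S' -> num c | x


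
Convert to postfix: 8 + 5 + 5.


Left to right (same or higher precedence on left)
Postfix: 8 5 + 5 +


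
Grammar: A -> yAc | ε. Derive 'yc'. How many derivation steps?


Derivation: A => yAc => yc
Steps: 2


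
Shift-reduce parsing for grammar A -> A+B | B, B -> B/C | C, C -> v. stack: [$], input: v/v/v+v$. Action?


no handle on stack; shift 'v'
Action: shift


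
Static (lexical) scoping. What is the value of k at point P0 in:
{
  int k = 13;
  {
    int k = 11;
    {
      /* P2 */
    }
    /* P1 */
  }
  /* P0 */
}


k declared in the same block as P0
k = 13


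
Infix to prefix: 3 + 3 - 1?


left-to-right (same/higher precedence on left): tree is (- (+ 3 3) 1)
Prefix: - + 3 3 1


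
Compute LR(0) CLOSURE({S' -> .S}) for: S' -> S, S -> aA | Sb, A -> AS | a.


Start: S' -> .S
For each item with dot before a nonterminal B, add B -> .γ for every B-production
Closure: [S' -> .S, S -> .aA, S -> .Sb]


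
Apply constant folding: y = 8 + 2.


8 + 2 = 10 at compile time
Optimized: y = 10


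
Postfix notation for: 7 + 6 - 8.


Left to right (same or higher precedence on left)
Postfix: 7 6 + 8 -


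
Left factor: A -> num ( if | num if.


Common prefix: 'num'
Factored: A -> num A', A' -> ( if | if


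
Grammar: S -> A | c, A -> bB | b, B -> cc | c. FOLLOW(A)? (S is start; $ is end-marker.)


$ ∈ FOLLOW(S). For each A -> αBβ: add FIRST(β)\{ε} to FOLLOW(B); if β nullable, add FOLLOW(A).
FOLLOW(A) = {$}


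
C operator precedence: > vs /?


'/' is multiplicative (level 10); '>' is relational (level 7)
Higher level binds tighter
'/' has higher precedence than '>'


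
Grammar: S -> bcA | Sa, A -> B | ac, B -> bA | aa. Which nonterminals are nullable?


A nonterminal is nullable iff some alternative derives ε (directly, or every symbol in it is nullable)
Nullable: {}


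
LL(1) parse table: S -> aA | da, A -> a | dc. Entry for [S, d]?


For [S, d]: 'd' ∈ FIRST(da)
Entry: S -> da


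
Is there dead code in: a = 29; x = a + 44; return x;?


a is read by x's definition; x is returned
No dead code


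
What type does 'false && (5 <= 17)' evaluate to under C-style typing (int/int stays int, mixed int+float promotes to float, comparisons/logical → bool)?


Operand types: bool && bool
Rule: logical operators take bool operands and yield bool
Result type: bool


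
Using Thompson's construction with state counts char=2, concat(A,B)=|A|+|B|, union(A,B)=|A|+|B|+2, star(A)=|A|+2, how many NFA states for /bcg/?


Syntax tree has 3 char leaf(s), 0 union(s), 0 star(s)
chars contribute 3×2 = 6; each union adds +2; each star adds +2
Total: 6 + 0 + 0 = 6 states


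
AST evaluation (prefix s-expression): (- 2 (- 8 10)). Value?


Evaluate inner: (- 8 10) = -2
Evaluate root: (- 2 -2) = 4
Result: 4


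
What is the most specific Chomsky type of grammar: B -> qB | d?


Right-linear: every RHS is a terminal or a terminal followed by one nonterminal
Classification: Type 3 (Regular)


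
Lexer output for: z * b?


Scan left to right, longest-match per lexeme
Tokens: ID(z), OP(*), ID(b)


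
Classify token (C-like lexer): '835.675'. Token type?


Pattern: digits with a decimal point
Type: FLOAT_LITERAL


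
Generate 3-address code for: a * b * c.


Break into single-operator statements:
t1 = a * b
t2 = t1 * c


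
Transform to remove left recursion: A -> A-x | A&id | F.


Left-recursive alternatives: A-x, A&id; non-recursive: F
Introduce A': A -> FA', A' -> -xA' | &idA' | ε


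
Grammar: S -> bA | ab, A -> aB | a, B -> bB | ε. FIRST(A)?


Per alternative of A: FIRST(aB) = {a}; FIRST(a) = {a}
FIRST(A) = {a}


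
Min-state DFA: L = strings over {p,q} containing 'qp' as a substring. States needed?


KMP-style automaton: 2 progress states + 1 absorbing accept = 3
Minimal DFA: 3 states


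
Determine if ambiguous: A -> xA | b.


right-linear, alternatives start with distinct terminals 'x' vs 'b': unique leftmost derivation
Unambiguous


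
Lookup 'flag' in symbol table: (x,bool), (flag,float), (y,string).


Lookup 'flag' → type float


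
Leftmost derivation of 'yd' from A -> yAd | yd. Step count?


Derivation: A => yd
Steps: 1


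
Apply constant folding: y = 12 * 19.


12 * 19 = 228 at compile time
Optimized: y = 228


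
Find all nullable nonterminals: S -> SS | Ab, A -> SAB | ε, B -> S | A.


A nonterminal is nullable iff some alternative derives ε (directly, or every symbol in it is nullable)
Nullable: {A, B}


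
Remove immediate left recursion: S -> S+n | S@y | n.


Left-recursive alternatives: S+n, S@y; non-recursive: n
Introduce S': S -> nS', S' -> +nS' | @yS' | ε


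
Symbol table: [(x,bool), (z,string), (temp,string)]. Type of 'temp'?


Lookup 'temp' → type string


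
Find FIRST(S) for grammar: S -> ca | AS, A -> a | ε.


Per alternative of S: FIRST(ca) = {c}; FIRST(AS) = {a, c}
FIRST(S) = {a, c}


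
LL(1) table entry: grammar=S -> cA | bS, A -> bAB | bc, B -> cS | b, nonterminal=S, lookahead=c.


For [S, c]: 'c' ∈ FIRST(cA)
Entry: S -> cA


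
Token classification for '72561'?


Pattern: digits only
Type: INTEGER_LITERAL


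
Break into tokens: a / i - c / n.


Scan left to right, longest-match per lexeme
Tokens: ID(a), OP(/), ID(i), OP(-), ID(c), OP(/), ID(n)


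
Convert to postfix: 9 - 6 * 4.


* has higher precedence, evaluate 6*4 first
Postfix: 9 6 4 * -


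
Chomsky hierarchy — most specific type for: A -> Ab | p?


Left-linear: every RHS is a terminal or one nonterminal followed by a terminal
Classification: Type 3 (Regular)


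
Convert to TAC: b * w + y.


Break into single-operator statements:
t1 = b * w
t2 = t1 + y


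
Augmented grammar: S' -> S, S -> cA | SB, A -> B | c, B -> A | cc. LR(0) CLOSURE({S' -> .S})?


Start: S' -> .S
For each item with dot before a nonterminal B, add B -> .γ for every B-production
Closure: [S' -> .S, S -> .cA, S -> .SB]


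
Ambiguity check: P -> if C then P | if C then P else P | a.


dangling else: 'if C then if C then a else a' parses two ways
Ambiguous


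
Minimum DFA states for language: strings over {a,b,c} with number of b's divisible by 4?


Track (count of b) mod 4: states 0..3, accept at 0
Minimal DFA: 4 states


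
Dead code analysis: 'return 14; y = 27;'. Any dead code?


statement follows a return and is unreachable
Dead: 'y = 27'


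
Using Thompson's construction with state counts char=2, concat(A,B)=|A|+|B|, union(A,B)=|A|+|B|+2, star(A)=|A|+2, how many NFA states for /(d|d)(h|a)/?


Syntax tree has 4 char leaf(s), 2 union(s), 0 star(s)
chars contribute 4×2 = 8; each union adds +2; each star adds +2
Total: 8 + 4 + 0 = 12 states


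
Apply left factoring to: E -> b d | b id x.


Common prefix: 'b'
Factored: E -> b E', E' -> d | id x


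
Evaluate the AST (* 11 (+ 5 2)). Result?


Evaluate inner: (+ 5 2) = 7
Evaluate root: (* 11 7) = 77
Result: 77


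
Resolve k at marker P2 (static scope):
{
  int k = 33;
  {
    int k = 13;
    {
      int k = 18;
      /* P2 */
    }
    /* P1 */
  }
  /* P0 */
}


k declared in the same block as P2
k = 18


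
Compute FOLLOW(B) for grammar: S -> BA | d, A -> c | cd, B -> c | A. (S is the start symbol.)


$ ∈ FOLLOW(S). For each A -> αBβ: add FIRST(β)\{ε} to FOLLOW(B); if β nullable, add FOLLOW(A).
FOLLOW(B) = {c}


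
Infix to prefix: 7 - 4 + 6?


left-to-right (same/higher precedence on left): tree is (+ (- 7 4) 6)
Prefix: + - 7 4 6


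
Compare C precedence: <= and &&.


'<=' is relational (level 7); '&&' is logical AND (level 2)
Higher level binds tighter
'<=' has higher precedence than '&&'


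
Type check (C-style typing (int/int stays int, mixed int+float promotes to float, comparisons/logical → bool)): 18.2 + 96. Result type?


Operand types: float + int
Rule: mixed int/float promotes to float; int/int stays int
Result type: float


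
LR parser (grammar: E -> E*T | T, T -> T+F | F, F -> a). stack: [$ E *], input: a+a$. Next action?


no handle ('E*' is not any RHS); shift 'a'
Action: shift


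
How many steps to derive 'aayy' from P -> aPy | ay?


Derivation: P => aPy => aayy
Steps: 2


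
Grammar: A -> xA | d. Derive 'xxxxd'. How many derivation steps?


Derivation: A => xA => xxA => xxxA => xxxxA => xxxxd
Steps: 5


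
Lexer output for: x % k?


Scan left to right, longest-match per lexeme
Tokens: ID(x), OP(%), ID(k)


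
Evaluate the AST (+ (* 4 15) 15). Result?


Evaluate inner: (* 4 15) = 60
Evaluate root: (+ 60 15) = 75
Result: 75


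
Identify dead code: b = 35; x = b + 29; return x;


b is read by x's definition; x is returned
No dead code


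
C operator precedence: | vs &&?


'|' is bitwise OR (level 3); '&&' is logical AND (level 2)
Higher level binds tighter
'|' has higher precedence than '&&'


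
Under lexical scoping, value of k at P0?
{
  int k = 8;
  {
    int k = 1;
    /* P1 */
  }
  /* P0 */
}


k declared in the same block as P0
k = 8


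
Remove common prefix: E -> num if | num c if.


Common prefix: 'num'
Factored: E -> num E', E' -> if | c if


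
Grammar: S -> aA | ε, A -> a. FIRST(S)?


Per alternative of S: FIRST(aA) = {a}; FIRST(ε) = {ε}
FIRST(S) = {a, ε}


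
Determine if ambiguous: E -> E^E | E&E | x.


'x^x&x' has two parse trees (no precedence encoded between ^ and &)
Ambiguous


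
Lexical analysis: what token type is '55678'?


Pattern: digits only
Type: INTEGER_LITERAL


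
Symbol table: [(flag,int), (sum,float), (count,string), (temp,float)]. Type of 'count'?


Lookup 'count' → type string


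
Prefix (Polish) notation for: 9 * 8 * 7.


left-to-right (same/higher precedence on left): tree is (* (* 9 8) 7)
Prefix: * * 9 8 7


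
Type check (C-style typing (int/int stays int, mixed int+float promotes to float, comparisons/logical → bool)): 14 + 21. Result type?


Operand types: int + int
Rule: mixed int/float promotes to float; int/int stays int
Result type: int


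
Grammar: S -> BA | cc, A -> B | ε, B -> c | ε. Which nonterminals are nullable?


A nonterminal is nullable iff some alternative derives ε (directly, or every symbol in it is nullable)
Nullable: {A, B, S}


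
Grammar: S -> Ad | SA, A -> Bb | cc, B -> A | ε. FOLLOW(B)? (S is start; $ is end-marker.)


$ ∈ FOLLOW(S). For each A -> αBβ: add FIRST(β)\{ε} to FOLLOW(B); if β nullable, add FOLLOW(A).
FOLLOW(B) = {b}


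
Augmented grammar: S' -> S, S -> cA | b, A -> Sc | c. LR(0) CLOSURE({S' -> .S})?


Start: S' -> .S
For each item with dot before a nonterminal B, add B -> .γ for every B-production
Closure: [S' -> .S, S -> .cA, S -> .b]


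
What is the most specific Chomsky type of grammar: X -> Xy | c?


Left-linear: every RHS is a terminal or one nonterminal followed by a terminal
Classification: Type 3 (Regular)


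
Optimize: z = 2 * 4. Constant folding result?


2 * 4 = 8 at compile time
Optimized: z = 8


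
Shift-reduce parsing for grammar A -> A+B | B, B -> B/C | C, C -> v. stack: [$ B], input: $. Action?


lookahead ∉ {/} so B won't extend; reduce A -> B
Action: reduce (A -> B)


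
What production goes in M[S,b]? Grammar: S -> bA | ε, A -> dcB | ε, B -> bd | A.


For [S, b]: 'b' ∈ FIRST(bA)
Entry: S -> bA


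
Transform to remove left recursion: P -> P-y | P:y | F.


Left-recursive alternatives: P-y, P:y; non-recursive: F
Introduce P': P -> FP', P' -> -yP' | :yP' | ε


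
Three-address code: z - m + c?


Break into single-operator statements:
t1 = z - m
t2 = t1 + c


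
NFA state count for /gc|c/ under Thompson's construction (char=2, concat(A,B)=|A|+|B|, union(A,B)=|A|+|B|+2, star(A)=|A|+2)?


Syntax tree has 3 char leaf(s), 1 union(s), 0 star(s)
chars contribute 3×2 = 6; each union adds +2; each star adds +2
Total: 6 + 2 + 0 = 8 states


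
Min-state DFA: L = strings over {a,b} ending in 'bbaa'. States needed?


Track the longest suffix of input matching a prefix of 'bbaa': 5 classes (prefixes of length 0..4)
Minimal DFA: 5 states


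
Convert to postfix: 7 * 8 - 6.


Left to right (same or higher precedence on left)
Postfix: 7 8 * 6 -


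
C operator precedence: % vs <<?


'%' is multiplicative (level 10); '<<' is shift (level 8)
Higher level binds tighter
'%' has higher precedence than '<<'


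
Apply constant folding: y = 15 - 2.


15 - 2 = 13 at compile time
Optimized: y = 13


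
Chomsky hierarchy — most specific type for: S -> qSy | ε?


Single nonterminal LHS, but q^n y^n is not regular
Classification: Type 2 (Context-Free)


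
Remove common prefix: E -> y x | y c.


Common prefix: 'y'
Factored: E -> y E', E' -> x | c


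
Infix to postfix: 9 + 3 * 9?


* has higher precedence, evaluate 3*9 first
Postfix: 9 3 9 * +


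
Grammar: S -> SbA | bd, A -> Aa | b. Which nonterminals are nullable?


A nonterminal is nullable iff some alternative derives ε (directly, or every symbol in it is nullable)
Nullable: {}


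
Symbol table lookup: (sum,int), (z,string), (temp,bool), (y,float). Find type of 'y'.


Lookup 'y' → type float


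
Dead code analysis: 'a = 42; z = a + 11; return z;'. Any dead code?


a is read by z's definition; z is returned
No dead code


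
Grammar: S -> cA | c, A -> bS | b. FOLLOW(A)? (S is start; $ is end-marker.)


$ ∈ FOLLOW(S). For each A -> αBβ: add FIRST(β)\{ε} to FOLLOW(B); if β nullable, add FOLLOW(A).
FOLLOW(A) = {$}


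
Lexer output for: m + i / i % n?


Scan left to right, longest-match per lexeme
Tokens: ID(m), OP(+), ID(i), OP(/), ID(i), OP(%), ID(n)


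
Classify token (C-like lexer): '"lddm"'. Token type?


Pattern: double-quoted sequence
Type: STRING_LITERAL


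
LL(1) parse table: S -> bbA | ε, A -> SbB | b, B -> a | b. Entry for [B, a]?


For [B, a]: 'a' ∈ FIRST(a)
Entry: B -> a


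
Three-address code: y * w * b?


Break into single-operator statements:
t1 = y * w
t2 = t1 * b


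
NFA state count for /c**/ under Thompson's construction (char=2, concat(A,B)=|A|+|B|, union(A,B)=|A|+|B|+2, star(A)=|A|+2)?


Syntax tree has 1 char leaf(s), 0 union(s), 2 star(s)
chars contribute 1×2 = 2; each union adds +2; each star adds +2
Total: 2 + 0 + 4 = 6 states


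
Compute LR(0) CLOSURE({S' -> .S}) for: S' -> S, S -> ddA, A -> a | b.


Start: S' -> .S
For each item with dot before a nonterminal B, add B -> .γ for every B-production
Closure: [S' -> .S, S -> .ddA]


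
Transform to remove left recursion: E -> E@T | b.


Left-recursive alternatives: E@T; non-recursive: b
Introduce E': E -> bE', E' -> @TE' | ε


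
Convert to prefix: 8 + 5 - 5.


left-to-right (same/higher precedence on left): tree is (- (+ 8 5) 5)
Prefix: - + 8 5 5


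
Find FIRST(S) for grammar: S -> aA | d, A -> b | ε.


Per alternative of S: FIRST(aA) = {a}; FIRST(d) = {d}
FIRST(S) = {a, d}


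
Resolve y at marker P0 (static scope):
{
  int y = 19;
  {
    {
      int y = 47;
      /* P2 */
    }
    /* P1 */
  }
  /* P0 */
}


y declared in the same block as P0
y = 19


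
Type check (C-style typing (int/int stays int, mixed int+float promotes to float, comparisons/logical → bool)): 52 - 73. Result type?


Operand types: int - int
Rule: mixed int/float promotes to float; int/int stays int
Result type: int


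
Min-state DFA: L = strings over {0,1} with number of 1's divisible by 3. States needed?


Track (count of 1) mod 3: states 0..2, accept at 0
Minimal DFA: 3 states


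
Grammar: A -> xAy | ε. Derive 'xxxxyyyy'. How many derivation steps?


Derivation: A => xAy => xxAyy => xxxAyyy => xxxxAyyyy => xxxxyyyy
Steps: 5


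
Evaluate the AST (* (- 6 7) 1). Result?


Evaluate inner: (- 6 7) = -1
Evaluate root: (* -1 1) = -1
Result: -1


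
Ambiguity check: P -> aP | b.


right-linear, alternatives start with distinct terminals 'a' vs 'b': unique leftmost derivation
Unambiguous


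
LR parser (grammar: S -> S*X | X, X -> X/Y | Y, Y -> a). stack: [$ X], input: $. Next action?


lookahead ∉ {/} so X won't extend; reduce S -> X
Action: reduce (S -> X)


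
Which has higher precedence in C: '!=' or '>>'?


'>>' is shift (level 8); '!=' is equality (level 6)
Higher level binds tighter
'>>' has higher precedence than '!='


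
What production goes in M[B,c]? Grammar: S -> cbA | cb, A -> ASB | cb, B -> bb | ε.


For [B, c]: ε is nullable and 'c' ∈ FOLLOW(B)
Entry: B -> ε


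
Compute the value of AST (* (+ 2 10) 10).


Evaluate inner: (+ 2 10) = 12
Evaluate root: (* 12 10) = 120
Result: 120


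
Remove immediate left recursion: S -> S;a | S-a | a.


Left-recursive alternatives: S;a, S-a; non-recursive: a
Introduce S': S -> aS', S' -> ;aS' | -aS' | ε


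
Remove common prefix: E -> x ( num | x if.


Common prefix: 'x'
Factored: E -> x E', E' -> ( num | if


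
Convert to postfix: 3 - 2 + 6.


Left to right (same or higher precedence on left)
Postfix: 3 2 - 6 +


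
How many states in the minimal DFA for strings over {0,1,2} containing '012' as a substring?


KMP-style automaton: 3 progress states + 1 absorbing accept = 4
Minimal DFA: 4 states


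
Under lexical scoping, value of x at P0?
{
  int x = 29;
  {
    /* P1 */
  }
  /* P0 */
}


x declared in the same block as P0
x = 29


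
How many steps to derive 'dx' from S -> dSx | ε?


Derivation: S => dSx => dx
Steps: 2


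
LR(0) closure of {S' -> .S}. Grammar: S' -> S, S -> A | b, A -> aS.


Start: S' -> .S
For each item with dot before a nonterminal B, add B -> .γ for every B-production
Closure: [S' -> .S, S -> .A, S -> .b, A -> .aS]


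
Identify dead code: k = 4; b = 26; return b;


k is assigned but never read
Dead: 'k = 4'


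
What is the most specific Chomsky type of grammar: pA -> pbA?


LHS has context (more than one symbol) and |LHS| ≤ |RHS|
Classification: Type 1 (Context-Sensitive)


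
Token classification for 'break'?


Pattern: reserved word
Type: KEYWORD


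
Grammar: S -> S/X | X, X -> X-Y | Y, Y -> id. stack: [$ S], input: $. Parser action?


start symbol S on stack, input exhausted
Action: accept


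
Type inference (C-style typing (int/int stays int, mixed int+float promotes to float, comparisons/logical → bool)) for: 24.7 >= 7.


Operand types: float >= int
Rule: comparison yields bool
Result type: bool


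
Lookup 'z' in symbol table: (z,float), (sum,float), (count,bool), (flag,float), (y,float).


Lookup 'z' → type float


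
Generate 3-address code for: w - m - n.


Break into single-operator statements:
t1 = w - m
t2 = t1 - n


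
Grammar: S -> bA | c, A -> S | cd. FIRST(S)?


Per alternative of S: FIRST(bA) = {b}; FIRST(c) = {c}
FIRST(S) = {b, c}


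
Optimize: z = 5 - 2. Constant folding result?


5 - 2 = 3 at compile time
Optimized: z = 3


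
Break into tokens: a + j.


Scan left to right, longest-match per lexeme
Tokens: ID(a), OP(+), ID(j)


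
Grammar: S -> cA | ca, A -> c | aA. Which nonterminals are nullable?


A nonterminal is nullable iff some alternative derives ε (directly, or every symbol in it is nullable)
Nullable: {}


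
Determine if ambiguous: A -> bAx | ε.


balanced b^n…x^n: each string has a unique parse
Unambiguous


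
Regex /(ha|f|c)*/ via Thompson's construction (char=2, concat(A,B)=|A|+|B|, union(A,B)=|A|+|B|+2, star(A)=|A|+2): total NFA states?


Syntax tree has 4 char leaf(s), 2 union(s), 1 star(s)
chars contribute 4×2 = 8; each union adds +2; each star adds +2
Total: 8 + 4 + 2 = 14 states


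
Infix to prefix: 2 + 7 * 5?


'*' binds tighter: tree is (+ 2 (* 7 5))
Prefix: + 2 * 7 5


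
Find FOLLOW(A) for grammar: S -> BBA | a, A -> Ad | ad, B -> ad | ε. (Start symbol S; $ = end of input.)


$ ∈ FOLLOW(S). For each A -> αBβ: add FIRST(β)\{ε} to FOLLOW(B); if β nullable, add FOLLOW(A).
FOLLOW(A) = {$, d}


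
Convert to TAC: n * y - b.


Break into single-operator statements:
t1 = n * y
t2 = t1 - b


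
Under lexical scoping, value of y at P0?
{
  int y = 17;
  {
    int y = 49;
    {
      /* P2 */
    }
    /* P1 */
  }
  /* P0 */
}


y declared in the same block as P0
y = 17


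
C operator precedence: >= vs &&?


'>=' is relational (level 7); '&&' is logical AND (level 2)
Higher level binds tighter
'>=' has higher precedence than '&&'


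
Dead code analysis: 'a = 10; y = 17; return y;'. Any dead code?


a is assigned but never read
Dead: 'a = 10'


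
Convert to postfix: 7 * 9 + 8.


Left to right (same or higher precedence on left)
Postfix: 7 9 * 8 +


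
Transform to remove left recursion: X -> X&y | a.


Left-recursive alternatives: X&y; non-recursive: a
Introduce X': X -> aX', X' -> &yX' | ε


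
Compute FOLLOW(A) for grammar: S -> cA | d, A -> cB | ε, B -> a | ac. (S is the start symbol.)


$ ∈ FOLLOW(S). For each A -> αBβ: add FIRST(β)\{ε} to FOLLOW(B); if β nullable, add FOLLOW(A).
FOLLOW(A) = {$}


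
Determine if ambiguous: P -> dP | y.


right-linear, alternatives start with distinct terminals 'd' vs 'y': unique leftmost derivation
Unambiguous


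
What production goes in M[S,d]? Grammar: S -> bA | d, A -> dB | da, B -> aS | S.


For [S, d]: 'd' ∈ FIRST(d)
Entry: S -> d


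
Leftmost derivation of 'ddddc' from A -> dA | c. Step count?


Derivation: A => dA => ddA => dddA => ddddA => ddddc
Steps: 5


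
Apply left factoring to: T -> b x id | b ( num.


Common prefix: 'b'
Factored: T -> b T', T' -> x id | ( num


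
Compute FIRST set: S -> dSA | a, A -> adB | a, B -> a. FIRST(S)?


Per alternative of S: FIRST(dSA) = {d}; FIRST(a) = {a}
FIRST(S) = {a, d}


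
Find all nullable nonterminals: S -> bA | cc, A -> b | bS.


A nonterminal is nullable iff some alternative derives ε (directly, or every symbol in it is nullable)
Nullable: {}


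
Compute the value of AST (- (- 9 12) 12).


Evaluate inner: (- 9 12) = -3
Evaluate root: (- -3 12) = -15
Result: -15


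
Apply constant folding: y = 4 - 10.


4 - 10 = -6 at compile time
Optimized: y = -6


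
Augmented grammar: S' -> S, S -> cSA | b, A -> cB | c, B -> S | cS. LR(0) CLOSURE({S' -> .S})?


Start: S' -> .S
For each item with dot before a nonterminal B, add B -> .γ for every B-production
Closure: [S' -> .S, S -> .cSA, S -> .b]


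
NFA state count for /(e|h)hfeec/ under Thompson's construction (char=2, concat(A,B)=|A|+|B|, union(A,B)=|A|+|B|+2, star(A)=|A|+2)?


Syntax tree has 7 char leaf(s), 1 union(s), 0 star(s)
chars contribute 7×2 = 14; each union adds +2; each star adds +2
Total: 14 + 2 + 0 = 16 states


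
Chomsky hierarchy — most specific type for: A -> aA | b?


Right-linear: every RHS is a terminal or a terminal followed by one nonterminal
Classification: Type 3 (Regular)


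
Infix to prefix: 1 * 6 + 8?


left-to-right (same/higher precedence on left): tree is (+ (* 1 6) 8)
Prefix: + * 1 6 8


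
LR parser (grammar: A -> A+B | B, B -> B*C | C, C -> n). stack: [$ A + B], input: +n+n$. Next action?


handle 'A+B' on top; lookahead ∈ FOLLOW(A) = {+, $}
Action: reduce (A -> A+B)


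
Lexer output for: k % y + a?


Scan left to right, longest-match per lexeme
Tokens: ID(k), OP(%), ID(y), OP(+), ID(a)


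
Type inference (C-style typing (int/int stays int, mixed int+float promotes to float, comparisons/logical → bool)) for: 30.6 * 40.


Operand types: float * int
Rule: mixed int/float promotes to float; int/int stays int
Result type: float


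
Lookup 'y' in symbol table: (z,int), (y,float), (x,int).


Lookup 'y' → type float


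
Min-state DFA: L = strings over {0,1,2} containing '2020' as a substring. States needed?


KMP-style automaton: 4 progress states + 1 absorbing accept = 5
Minimal DFA: 5 states


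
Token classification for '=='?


Pattern: operator symbol
Type: OPERATOR


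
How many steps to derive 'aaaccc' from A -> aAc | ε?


Derivation: A => aAc => aaAcc => aaaAccc => aaaccc
Steps: 4


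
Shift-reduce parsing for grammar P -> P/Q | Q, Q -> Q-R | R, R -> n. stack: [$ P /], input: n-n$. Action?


no handle ('P/' is not any RHS); shift 'n'
Action: shift


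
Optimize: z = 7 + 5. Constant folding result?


7 + 5 = 12 at compile time
Optimized: z = 12


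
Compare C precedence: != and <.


'<' is relational (level 7); '!=' is equality (level 6)
Higher level binds tighter
'<' has higher precedence than '!='


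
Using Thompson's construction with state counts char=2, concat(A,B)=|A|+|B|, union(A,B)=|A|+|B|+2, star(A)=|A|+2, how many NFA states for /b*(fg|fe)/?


Syntax tree has 5 char leaf(s), 1 union(s), 1 star(s)
chars contribute 5×2 = 10; each union adds +2; each star adds +2
Total: 10 + 2 + 2 = 14 states


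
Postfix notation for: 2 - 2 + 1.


Left to right (same or higher precedence on left)
Postfix: 2 2 - 1 +


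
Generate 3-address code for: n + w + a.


Break into single-operator statements:
t1 = n + w
t2 = t1 + a


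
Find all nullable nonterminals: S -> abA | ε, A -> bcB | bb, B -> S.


A nonterminal is nullable iff some alternative derives ε (directly, or every symbol in it is nullable)
Nullable: {B, S}


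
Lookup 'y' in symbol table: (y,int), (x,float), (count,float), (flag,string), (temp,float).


Lookup 'y' → type int


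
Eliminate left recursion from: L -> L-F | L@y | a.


Left-recursive alternatives: L-F, L@y; non-recursive: a
Introduce L': L -> aL', L' -> -FL' | @yL' | ε


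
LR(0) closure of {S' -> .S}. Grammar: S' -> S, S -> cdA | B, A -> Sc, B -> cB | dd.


Start: S' -> .S
For each item with dot before a nonterminal B, add B -> .γ for every B-production
Closure: [S' -> .S, S -> .cdA, S -> .B, B -> .cB, B -> .dd]


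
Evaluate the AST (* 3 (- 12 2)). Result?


Evaluate inner: (- 12 2) = 10
Evaluate root: (* 3 10) = 30
Result: 30
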